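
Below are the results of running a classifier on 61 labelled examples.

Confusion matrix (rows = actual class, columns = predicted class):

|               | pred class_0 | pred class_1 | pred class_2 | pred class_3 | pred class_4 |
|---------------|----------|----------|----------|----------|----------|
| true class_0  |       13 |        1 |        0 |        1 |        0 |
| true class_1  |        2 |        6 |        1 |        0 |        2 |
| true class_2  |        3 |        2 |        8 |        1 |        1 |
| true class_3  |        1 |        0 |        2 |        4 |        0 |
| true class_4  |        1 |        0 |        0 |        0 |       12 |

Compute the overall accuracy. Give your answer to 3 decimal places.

0.705

Accuracy = trace / total = (13+6+8+4+12=43) / 61 = 43/61 = 0.705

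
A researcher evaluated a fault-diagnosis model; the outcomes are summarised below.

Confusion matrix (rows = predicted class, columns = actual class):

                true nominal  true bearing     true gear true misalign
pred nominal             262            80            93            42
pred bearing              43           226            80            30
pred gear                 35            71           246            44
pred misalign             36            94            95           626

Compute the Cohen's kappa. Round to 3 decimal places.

Observed agreement pₒ = trace/N = 1360/2103 = 0.6467
Expected agreement pₑ = Σ (rowᵢ·colᵢ)/N² = (376·477 + 471·379 + 514·396 + 742·851)/2103² = 0.2697
κ = (pₒ − pₑ)/(1 − pₑ) = (0.6467 − 0.2697)/(1 − 0.2697) = 0.516

0.516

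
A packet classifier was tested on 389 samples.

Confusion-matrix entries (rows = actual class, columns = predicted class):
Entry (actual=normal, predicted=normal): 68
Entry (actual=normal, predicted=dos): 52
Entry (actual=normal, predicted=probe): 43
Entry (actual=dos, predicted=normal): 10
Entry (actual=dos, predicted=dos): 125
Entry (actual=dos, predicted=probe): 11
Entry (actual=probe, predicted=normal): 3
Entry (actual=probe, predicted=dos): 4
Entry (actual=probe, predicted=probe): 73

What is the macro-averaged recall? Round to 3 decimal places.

0.729

Per-class recall (TP/(TP+FN)):
  normal: TP=68, FN=52+43=95 → 68/163 = 0.4172
  dos: TP=125, FN=10+11=21 → 125/146 = 0.8562
  probe: TP=73, FN=3+4=7 → 73/80 = 0.9125
Macro-recall = mean = (0.4172 + 0.8562 + 0.9125) / 3 = 0.729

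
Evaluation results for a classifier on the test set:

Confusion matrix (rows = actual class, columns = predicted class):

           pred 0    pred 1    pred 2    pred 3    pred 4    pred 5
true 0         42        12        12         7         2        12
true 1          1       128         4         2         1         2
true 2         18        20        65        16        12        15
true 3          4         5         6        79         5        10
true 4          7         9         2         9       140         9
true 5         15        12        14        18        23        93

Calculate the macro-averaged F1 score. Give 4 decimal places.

0.6370

Per-class F1 score (2·TP/(2·TP+FP+FN)):
  0: TP=42, FP=1+18+4+7+15=45, FN=12+12+7+2+12=45 → 84/174 = 0.48276
  1: TP=128, FP=12+20+5+9+12=58, FN=1+4+2+1+2=10 → 256/324 = 0.79012
  2: TP=65, FP=12+4+6+2+14=38, FN=18+20+16+12+15=81 → 130/249 = 0.52209
  3: TP=79, FP=7+2+16+9+18=52, FN=4+5+6+5+10=30 → 158/240 = 0.65833
  4: TP=140, FP=2+1+12+5+23=43, FN=7+9+2+9+9=36 → 280/359 = 0.77994
  5: TP=93, FP=12+2+15+10+9=48, FN=15+12+14+18+23=82 → 186/316 = 0.58861
Macro-F1 score = mean = (0.48276 + 0.79012 + 0.52209 + 0.65833 + 0.77994 + 0.58861) / 6 = 0.6370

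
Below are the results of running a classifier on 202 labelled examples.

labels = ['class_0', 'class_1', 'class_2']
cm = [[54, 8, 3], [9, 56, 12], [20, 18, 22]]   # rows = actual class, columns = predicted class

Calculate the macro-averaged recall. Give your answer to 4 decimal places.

Per-class recall (TP/(TP+FN)):
  class_0: TP=54, FN=8+3=11 → 54/65 = 0.83077
  class_1: TP=56, FN=9+12=21 → 56/77 = 0.72727
  class_2: TP=22, FN=20+18=38 → 22/60 = 0.36667
Macro-recall = mean = (0.83077 + 0.72727 + 0.36667) / 3 = 0.6416

0.6416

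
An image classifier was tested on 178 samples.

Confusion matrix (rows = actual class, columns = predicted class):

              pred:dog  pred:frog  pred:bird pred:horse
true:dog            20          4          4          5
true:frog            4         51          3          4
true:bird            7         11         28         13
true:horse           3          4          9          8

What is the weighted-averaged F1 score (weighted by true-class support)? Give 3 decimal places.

Per-class F1 score (2·TP/(2·TP+FP+FN)):
  dog: TP=20, FP=4+7+3=14, FN=4+4+5=13 → 40/67 = 0.5970
  frog: TP=51, FP=4+11+4=19, FN=4+3+4=11 → 102/132 = 0.7727
  bird: TP=28, FP=4+3+9=16, FN=7+11+13=31 → 56/103 = 0.5437
  horse: TP=8, FP=5+4+13=22, FN=3+4+9=16 → 16/54 = 0.2963
Weighted-F1 score = Σ (supportᵢ/N)·F1 scoreᵢ with N=178: (33/178)·0.5970 + (62/178)·0.7727 + (59/178)·0.5437 + (24/178)·0.2963 = 0.600

0.600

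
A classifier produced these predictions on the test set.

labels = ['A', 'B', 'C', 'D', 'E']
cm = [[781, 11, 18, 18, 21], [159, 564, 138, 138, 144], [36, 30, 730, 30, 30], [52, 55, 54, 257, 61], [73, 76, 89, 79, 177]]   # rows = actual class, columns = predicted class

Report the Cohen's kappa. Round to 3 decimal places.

Observed agreement pₒ = trace/N = 2509/3821 = 0.6566
Expected agreement pₑ = Σ (rowᵢ·colᵢ)/N² = (849·1101 + 1143·736 + 856·1029 + 479·522 + 494·433)/3821² = 0.2138
κ = (pₒ − pₑ)/(1 − pₑ) = (0.6566 − 0.2138)/(1 − 0.2138) = 0.563

0.563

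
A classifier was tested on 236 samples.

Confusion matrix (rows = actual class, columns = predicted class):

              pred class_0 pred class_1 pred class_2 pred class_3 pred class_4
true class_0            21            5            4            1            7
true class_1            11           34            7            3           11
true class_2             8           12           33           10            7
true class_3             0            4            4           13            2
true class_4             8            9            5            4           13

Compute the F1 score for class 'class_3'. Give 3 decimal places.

One-vs-rest for 'class_3': TP = diagonal; FP = other classes predicted 'class_3'; FN = 'class_3' predicted as other.
F1 score = 2·TP/(2·TP+FP+FN).
class_3: TP=13, FP=1+3+10+4=18, FN=0+4+4+2=10 → 26/54 = 0.4815

0.481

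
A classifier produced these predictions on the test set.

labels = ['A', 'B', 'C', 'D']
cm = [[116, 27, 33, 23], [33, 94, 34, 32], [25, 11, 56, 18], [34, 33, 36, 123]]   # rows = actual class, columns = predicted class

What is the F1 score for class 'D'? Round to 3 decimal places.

0.583

Treat 'D' as positive and all other classes as negative.
F1 score = 2·TP/(2·TP+FP+FN).
D: TP=123, FP=23+32+18=73, FN=34+33+36=103 → 246/422 = 0.5829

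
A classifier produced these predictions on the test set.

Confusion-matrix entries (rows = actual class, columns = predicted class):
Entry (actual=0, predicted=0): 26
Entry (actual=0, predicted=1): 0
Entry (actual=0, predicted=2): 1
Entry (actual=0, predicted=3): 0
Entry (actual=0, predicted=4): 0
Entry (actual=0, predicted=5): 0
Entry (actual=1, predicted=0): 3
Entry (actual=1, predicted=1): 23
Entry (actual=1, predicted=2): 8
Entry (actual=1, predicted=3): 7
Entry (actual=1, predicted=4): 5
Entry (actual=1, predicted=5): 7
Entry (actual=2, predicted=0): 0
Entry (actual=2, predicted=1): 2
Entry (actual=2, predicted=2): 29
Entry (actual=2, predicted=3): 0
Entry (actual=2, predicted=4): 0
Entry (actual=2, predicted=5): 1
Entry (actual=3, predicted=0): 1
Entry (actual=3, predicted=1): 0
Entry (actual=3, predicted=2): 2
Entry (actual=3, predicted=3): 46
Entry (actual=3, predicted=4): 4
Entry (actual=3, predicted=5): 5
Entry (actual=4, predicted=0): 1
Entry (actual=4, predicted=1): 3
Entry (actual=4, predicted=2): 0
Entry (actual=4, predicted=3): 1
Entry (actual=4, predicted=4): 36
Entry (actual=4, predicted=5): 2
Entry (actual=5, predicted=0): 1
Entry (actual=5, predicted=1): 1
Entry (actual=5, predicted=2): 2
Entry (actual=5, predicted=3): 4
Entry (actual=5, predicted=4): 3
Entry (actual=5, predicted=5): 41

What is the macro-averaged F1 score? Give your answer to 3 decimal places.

0.762

Per-class F1 score (2·TP/(2·TP+FP+FN)):
  0: TP=26, FP=3+0+1+1+1=6, FN=0+1+0+0+0=1 → 52/59 = 0.8814
  1: TP=23, FP=0+2+0+3+1=6, FN=3+8+7+5+7=30 → 46/82 = 0.5610
  2: TP=29, FP=1+8+2+0+2=13, FN=0+2+0+0+1=3 → 58/74 = 0.7838
  3: TP=46, FP=0+7+0+1+4=12, FN=1+0+2+4+5=12 → 92/116 = 0.7931
  4: TP=36, FP=0+5+0+4+3=12, FN=1+3+0+1+2=7 → 72/91 = 0.7912
  5: TP=41, FP=0+7+1+5+2=15, FN=1+1+2+4+3=11 → 82/108 = 0.7593
Macro-F1 score = mean = (0.8814 + 0.5610 + 0.7838 + 0.7931 + 0.7912 + 0.7593) / 6 = 0.762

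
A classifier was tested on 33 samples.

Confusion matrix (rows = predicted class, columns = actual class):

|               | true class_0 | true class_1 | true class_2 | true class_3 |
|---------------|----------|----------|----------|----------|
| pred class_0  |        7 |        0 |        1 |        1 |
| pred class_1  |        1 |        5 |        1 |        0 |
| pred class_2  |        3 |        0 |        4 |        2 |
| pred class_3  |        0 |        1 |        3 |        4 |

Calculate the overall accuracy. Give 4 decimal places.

0.6061

Accuracy = trace / total = (7+5+4+4=20) / 33 = 20/33 = 0.6061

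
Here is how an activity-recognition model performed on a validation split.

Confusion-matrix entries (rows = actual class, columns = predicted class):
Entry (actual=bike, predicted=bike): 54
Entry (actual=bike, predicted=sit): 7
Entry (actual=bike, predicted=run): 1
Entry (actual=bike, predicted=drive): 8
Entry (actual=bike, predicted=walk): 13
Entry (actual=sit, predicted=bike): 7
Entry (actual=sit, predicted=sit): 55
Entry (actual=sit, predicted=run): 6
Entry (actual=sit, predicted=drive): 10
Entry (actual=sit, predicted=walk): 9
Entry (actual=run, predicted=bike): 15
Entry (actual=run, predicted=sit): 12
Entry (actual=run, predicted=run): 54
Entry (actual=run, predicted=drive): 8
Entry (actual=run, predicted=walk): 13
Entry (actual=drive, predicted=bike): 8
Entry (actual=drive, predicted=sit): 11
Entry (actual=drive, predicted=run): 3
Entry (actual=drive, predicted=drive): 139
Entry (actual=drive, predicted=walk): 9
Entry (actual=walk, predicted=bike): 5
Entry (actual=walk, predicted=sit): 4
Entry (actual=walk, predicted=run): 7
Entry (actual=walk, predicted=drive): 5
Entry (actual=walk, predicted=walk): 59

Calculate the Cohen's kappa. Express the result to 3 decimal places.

Observed agreement pₒ = trace/N = 361/522 = 0.6916
Expected agreement pₑ = Σ (rowᵢ·colᵢ)/N² = (83·89 + 87·89 + 102·71 + 170·170 + 80·103)/522² = 0.2184
κ = (pₒ − pₑ)/(1 − pₑ) = (0.6916 − 0.2184)/(1 − 0.2184) = 0.605

0.605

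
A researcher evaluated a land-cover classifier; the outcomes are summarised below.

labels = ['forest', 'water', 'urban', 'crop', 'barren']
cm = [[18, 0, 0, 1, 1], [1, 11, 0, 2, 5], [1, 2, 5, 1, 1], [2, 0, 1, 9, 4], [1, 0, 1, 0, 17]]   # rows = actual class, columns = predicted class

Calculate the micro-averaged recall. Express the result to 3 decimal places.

0.714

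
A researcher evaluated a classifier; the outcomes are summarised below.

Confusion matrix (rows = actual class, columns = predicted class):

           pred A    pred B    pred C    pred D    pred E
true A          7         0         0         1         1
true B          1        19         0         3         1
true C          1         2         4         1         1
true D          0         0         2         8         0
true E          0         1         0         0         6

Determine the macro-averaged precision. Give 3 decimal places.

0.718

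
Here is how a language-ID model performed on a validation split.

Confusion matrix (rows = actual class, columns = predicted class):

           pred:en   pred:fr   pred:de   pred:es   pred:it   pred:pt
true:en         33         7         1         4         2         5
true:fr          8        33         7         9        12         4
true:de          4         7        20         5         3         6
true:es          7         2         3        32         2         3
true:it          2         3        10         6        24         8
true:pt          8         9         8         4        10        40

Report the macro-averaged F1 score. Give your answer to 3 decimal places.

0.515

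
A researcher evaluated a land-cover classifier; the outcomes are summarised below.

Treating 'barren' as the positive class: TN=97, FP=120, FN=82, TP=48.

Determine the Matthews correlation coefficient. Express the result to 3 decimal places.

-0.178

MCC = (TP·TN − FP·FN) / √((TP+FP)(TP+FN)(TN+FP)(TN+FN))
Numerator = 48·97 − 120·82 = -5184
Denominator = √(168·130·217·179) = √848331120 = 29126.1244
MCC = -5184 / 29126.1244 = -0.178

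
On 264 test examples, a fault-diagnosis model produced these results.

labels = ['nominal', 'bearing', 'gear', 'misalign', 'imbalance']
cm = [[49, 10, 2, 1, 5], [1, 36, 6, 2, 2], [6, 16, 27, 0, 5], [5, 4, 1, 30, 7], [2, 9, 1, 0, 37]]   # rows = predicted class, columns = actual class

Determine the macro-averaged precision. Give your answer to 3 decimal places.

0.678

Per-class precision (TP/(TP+FP)):
  nominal: TP=49, FP=10+2+1+5=18 → 49/67 = 0.7313
  bearing: TP=36, FP=1+6+2+2=11 → 36/47 = 0.7660
  gear: TP=27, FP=6+16+0+5=27 → 27/54 = 0.5000
  misalign: TP=30, FP=5+4+1+7=17 → 30/47 = 0.6383
  imbalance: TP=37, FP=2+9+1+0=12 → 37/49 = 0.7551
Macro-precision = mean = (0.7313 + 0.7660 + 0.5000 + 0.6383 + 0.7551) / 5 = 0.678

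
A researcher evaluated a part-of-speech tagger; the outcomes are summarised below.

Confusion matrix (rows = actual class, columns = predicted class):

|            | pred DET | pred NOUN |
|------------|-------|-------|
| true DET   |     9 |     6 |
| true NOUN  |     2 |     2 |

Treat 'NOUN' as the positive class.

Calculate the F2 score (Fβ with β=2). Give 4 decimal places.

0.4167

Fβ = (1+β²)·TP / ((1+β²)·TP + β²·FN + FP), with β²=4
= 5·2 / (5·2 + 4·2 + 6) = 0.4167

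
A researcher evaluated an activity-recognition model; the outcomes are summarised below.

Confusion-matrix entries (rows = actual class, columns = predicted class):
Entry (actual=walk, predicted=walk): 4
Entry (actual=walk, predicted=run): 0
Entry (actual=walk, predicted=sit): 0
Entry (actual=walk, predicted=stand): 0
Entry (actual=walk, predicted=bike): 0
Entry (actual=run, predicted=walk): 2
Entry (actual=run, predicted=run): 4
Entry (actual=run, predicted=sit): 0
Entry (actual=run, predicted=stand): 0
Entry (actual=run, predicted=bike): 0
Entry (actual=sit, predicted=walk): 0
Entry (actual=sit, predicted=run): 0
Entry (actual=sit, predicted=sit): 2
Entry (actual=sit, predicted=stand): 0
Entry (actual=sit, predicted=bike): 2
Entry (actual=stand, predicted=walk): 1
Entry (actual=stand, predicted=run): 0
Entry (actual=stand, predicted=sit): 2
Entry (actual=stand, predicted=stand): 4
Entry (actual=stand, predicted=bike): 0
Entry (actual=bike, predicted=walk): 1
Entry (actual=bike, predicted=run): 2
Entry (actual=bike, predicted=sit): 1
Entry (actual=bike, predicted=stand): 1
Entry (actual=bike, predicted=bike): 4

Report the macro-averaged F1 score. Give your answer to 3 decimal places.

Per-class F1 score (2·TP/(2·TP+FP+FN)):
  walk: TP=4, FP=2+0+1+1=4, FN=0+0+0+0=0 → 8/12 = 0.6667
  run: TP=4, FP=0+0+0+2=2, FN=2+0+0+0=2 → 8/12 = 0.6667
  sit: TP=2, FP=0+0+2+1=3, FN=0+0+0+2=2 → 4/9 = 0.4444
  stand: TP=4, FP=0+0+0+1=1, FN=1+0+2+0=3 → 8/12 = 0.6667
  bike: TP=4, FP=0+0+2+0=2, FN=1+2+1+1=5 → 8/15 = 0.5333
Macro-F1 score = mean = (0.6667 + 0.6667 + 0.4444 + 0.6667 + 0.5333) / 5 = 0.596

0.596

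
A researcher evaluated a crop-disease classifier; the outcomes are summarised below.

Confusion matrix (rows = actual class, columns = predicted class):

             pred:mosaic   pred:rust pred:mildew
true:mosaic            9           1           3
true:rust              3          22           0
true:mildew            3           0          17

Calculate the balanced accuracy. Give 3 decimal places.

0.807

Balanced accuracy = mean of per-class recall.
  mosaic: recall = 9/13 = 0.6923
  rust: recall = 22/25 = 0.8800
  mildew: recall = 17/20 = 0.8500
Mean = (0.6923 + 0.8800 + 0.8500) / 3 = 0.807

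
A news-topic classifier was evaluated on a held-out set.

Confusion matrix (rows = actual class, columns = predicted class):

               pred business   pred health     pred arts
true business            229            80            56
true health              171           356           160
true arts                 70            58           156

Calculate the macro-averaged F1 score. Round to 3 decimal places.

0.542

Per-class F1 score (2·TP/(2·TP+FP+FN)):
  business: TP=229, FP=171+70=241, FN=80+56=136 → 458/835 = 0.5485
  health: TP=356, FP=80+58=138, FN=171+160=331 → 712/1181 = 0.6029
  arts: TP=156, FP=56+160=216, FN=70+58=128 → 312/656 = 0.4756
Macro-F1 score = mean = (0.5485 + 0.6029 + 0.4756) / 3 = 0.542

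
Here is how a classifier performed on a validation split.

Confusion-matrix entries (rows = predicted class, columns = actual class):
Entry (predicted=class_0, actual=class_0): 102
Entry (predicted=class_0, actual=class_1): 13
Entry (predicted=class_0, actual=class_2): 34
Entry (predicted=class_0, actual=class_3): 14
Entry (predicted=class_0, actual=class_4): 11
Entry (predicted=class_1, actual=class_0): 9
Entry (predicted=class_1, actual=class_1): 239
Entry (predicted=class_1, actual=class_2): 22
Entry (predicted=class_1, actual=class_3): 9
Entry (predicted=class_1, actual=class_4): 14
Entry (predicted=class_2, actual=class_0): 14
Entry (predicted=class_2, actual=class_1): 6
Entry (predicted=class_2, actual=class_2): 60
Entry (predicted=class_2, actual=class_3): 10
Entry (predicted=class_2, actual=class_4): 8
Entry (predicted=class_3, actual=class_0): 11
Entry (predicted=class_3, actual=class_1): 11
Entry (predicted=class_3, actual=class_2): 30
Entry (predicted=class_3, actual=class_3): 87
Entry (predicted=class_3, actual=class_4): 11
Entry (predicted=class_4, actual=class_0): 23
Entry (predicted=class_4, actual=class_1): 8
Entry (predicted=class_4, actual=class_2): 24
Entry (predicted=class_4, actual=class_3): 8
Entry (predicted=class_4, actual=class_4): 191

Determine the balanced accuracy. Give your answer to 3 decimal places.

0.670

Balanced accuracy = mean of per-class recall.
  class_0: recall = 102/159 = 0.6415
  class_1: recall = 239/277 = 0.8628
  class_2: recall = 60/170 = 0.3529
  class_3: recall = 87/128 = 0.6797
  class_4: recall = 191/235 = 0.8128
Mean = (0.6415 + 0.8628 + 0.3529 + 0.6797 + 0.8128) / 5 = 0.670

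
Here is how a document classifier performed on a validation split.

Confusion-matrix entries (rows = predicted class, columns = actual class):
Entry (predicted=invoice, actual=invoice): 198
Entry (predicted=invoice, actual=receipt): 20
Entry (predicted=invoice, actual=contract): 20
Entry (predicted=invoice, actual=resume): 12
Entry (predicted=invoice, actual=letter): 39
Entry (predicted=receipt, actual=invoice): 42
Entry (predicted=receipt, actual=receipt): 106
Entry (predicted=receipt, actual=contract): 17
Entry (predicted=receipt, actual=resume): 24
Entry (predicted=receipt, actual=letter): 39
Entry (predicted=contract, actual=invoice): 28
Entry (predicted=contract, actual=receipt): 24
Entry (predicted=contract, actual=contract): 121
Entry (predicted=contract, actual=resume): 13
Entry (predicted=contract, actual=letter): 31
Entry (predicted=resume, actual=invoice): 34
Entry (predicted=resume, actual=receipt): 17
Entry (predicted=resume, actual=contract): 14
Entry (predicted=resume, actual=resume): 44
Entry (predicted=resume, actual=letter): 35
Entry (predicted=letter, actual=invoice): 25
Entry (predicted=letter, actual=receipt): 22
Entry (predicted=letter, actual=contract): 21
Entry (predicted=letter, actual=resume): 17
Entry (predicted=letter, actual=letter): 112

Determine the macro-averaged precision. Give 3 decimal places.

0.516

Per-class precision (TP/(TP+FP)):
  invoice: TP=198, FP=20+20+12+39=91 → 198/289 = 0.6851
  receipt: TP=106, FP=42+17+24+39=122 → 106/228 = 0.4649
  contract: TP=121, FP=28+24+13+31=96 → 121/217 = 0.5576
  resume: TP=44, FP=34+17+14+35=100 → 44/144 = 0.3056
  letter: TP=112, FP=25+22+21+17=85 → 112/197 = 0.5685
Macro-precision = mean = (0.6851 + 0.4649 + 0.5576 + 0.3056 + 0.5685) / 5 = 0.516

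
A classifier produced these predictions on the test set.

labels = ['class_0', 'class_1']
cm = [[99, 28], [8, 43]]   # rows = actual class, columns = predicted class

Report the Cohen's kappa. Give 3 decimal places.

0.557

Observed agreement pₒ = trace/N = 142/178 = 0.7978
Expected agreement pₑ = Σ (rowᵢ·colᵢ)/N² = (127·107 + 51·71)/178² = 0.5432
κ = (pₒ − pₑ)/(1 − pₑ) = (0.7978 − 0.5432)/(1 − 0.5432) = 0.557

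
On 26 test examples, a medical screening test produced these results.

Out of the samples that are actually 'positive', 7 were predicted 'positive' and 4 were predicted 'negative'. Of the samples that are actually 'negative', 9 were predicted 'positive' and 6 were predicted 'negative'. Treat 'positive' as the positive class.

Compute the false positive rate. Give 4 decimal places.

FPR = FP/(FP+TN) = 9/(9+6) = 0.6000

0.6000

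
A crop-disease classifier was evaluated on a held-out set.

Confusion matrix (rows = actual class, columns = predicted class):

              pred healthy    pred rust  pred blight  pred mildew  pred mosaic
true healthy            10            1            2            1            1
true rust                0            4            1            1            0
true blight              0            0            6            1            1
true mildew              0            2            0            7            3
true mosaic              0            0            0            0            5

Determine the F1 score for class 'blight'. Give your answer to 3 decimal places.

F1 score = 2·TP/(2·TP+FP+FN).
blight: TP=6, FP=2+1+0+0=3, FN=0+0+1+1=2 → 12/17 = 0.7059

0.706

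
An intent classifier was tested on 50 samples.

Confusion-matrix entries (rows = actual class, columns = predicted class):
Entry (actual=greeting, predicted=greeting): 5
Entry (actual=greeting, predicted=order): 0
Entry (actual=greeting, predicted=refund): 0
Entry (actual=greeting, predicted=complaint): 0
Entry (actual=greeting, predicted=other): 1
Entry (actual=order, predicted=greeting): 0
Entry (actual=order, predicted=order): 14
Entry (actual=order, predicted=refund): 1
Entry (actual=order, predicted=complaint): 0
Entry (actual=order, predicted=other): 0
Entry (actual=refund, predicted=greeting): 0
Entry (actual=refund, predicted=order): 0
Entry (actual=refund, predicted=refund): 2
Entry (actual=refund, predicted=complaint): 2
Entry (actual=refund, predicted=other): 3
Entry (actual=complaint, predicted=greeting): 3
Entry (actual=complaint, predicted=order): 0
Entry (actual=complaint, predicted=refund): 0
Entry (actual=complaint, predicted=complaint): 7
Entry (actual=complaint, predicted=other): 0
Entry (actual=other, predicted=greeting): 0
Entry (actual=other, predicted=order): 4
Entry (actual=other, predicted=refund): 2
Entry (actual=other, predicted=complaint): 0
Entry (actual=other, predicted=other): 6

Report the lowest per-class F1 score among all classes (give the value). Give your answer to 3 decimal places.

Per-class F1 score (2·TP/(2·TP+FP+FN)):
  greeting: TP=5, FP=0+0+3+0=3, FN=0+0+0+1=1 → 10/14 = 0.7143
  order: TP=14, FP=0+0+0+4=4, FN=0+1+0+0=1 → 28/33 = 0.8485
  refund: TP=2, FP=0+1+0+2=3, FN=0+0+2+3=5 → 4/12 = 0.3333
  complaint: TP=7, FP=0+0+2+0=2, FN=3+0+0+0=3 → 14/19 = 0.7368
  other: TP=6, FP=1+0+3+0=4, FN=0+4+2+0=6 → 12/22 = 0.5455
Lowest is class 'refund' with F1 score = 0.333.

0.333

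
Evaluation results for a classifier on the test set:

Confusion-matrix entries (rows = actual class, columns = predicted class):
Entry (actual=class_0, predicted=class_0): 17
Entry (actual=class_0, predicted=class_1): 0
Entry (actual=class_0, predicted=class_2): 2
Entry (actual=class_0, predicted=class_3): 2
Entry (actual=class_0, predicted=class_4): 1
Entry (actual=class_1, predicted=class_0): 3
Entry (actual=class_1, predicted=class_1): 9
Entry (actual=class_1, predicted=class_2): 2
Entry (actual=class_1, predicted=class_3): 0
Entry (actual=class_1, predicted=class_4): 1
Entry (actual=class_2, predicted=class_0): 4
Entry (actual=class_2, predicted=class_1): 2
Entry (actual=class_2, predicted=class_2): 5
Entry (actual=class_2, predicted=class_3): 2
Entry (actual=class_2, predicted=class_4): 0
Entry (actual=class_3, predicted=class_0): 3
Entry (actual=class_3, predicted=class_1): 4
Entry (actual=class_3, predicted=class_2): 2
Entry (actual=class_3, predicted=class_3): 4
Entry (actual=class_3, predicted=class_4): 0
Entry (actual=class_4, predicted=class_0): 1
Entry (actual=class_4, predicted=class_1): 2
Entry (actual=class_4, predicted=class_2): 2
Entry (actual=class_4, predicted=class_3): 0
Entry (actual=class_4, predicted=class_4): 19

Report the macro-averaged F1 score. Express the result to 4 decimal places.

0.5705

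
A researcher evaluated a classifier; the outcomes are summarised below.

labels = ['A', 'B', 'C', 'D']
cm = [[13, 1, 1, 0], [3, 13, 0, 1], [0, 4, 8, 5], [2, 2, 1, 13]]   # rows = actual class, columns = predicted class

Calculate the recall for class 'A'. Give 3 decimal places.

0.867

Take TP from the diagonal, FP from the rest of the 'A' prediction marginal, FN from the rest of the 'A' actual marginal.
recall = TP/(TP+FN).
A: TP=13, FN=1+1+0=2 → 13/15 = 0.8667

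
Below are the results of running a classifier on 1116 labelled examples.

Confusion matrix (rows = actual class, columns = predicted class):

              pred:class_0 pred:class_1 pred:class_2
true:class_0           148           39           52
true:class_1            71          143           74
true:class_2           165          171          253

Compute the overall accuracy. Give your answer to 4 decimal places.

0.4875

Accuracy = trace / total = (148+143+253=544) / 1116 = 544/1116 = 0.4875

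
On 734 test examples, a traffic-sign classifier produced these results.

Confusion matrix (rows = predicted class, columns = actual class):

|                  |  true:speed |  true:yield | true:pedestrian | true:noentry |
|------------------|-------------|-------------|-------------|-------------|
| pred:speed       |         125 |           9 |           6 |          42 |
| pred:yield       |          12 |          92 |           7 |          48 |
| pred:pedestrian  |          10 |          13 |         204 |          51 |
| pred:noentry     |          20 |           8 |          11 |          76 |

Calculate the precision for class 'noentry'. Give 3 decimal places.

0.661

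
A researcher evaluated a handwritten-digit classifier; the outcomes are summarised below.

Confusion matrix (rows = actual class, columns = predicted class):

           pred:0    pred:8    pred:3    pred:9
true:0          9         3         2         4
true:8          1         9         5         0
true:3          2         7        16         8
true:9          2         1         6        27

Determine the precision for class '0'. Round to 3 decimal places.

0.643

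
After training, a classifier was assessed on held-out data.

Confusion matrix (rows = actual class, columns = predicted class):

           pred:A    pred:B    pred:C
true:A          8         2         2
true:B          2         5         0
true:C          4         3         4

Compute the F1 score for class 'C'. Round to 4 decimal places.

0.4706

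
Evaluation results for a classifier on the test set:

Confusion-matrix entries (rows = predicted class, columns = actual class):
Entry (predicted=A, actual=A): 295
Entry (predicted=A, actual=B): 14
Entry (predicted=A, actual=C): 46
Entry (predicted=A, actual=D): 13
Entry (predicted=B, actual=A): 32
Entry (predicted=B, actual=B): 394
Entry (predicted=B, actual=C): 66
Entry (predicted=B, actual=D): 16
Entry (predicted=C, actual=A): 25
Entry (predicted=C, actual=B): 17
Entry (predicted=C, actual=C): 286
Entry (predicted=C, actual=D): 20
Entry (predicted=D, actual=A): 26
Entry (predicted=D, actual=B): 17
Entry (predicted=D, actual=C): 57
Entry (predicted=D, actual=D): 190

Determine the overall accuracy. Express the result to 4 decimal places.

0.7695

Accuracy = trace / total = (295+394+286+190=1165) / 1514 = 1165/1514 = 0.7695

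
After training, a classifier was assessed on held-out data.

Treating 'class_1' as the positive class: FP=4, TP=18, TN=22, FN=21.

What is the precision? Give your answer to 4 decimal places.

Precision = TP/(TP+FP) = 18/(18+4) = 18/22 = 0.8182

0.8182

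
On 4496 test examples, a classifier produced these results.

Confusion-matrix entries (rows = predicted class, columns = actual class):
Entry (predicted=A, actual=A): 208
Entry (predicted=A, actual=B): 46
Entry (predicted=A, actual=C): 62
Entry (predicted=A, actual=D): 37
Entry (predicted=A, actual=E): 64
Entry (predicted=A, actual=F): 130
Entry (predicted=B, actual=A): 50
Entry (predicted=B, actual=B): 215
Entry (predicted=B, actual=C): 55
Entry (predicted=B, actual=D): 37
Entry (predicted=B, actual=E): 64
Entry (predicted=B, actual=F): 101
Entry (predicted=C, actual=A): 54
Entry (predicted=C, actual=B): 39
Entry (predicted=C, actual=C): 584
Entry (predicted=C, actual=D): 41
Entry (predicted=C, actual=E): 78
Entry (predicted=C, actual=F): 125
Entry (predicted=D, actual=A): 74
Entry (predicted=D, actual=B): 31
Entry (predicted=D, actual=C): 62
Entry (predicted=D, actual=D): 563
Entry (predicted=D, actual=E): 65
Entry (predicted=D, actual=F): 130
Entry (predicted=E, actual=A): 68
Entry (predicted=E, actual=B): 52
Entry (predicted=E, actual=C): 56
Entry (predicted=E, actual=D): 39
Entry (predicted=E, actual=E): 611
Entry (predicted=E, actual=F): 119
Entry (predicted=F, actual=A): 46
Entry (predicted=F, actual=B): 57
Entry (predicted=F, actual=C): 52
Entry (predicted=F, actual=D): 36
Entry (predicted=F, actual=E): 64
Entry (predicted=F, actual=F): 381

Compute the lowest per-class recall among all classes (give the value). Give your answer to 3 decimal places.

Per-class recall (TP/(TP+FN)):
  A: TP=208, FN=50+54+74+68+46=292 → 208/500 = 0.4160
  B: TP=215, FN=46+39+31+52+57=225 → 215/440 = 0.4886
  C: TP=584, FN=62+55+62+56+52=287 → 584/871 = 0.6705
  D: TP=563, FN=37+37+41+39+36=190 → 563/753 = 0.7477
  E: TP=611, FN=64+64+78+65+64=335 → 611/946 = 0.6459
  F: TP=381, FN=130+101+125+130+119=605 → 381/986 = 0.3864
Lowest is class 'F' with recall = 0.386.

0.386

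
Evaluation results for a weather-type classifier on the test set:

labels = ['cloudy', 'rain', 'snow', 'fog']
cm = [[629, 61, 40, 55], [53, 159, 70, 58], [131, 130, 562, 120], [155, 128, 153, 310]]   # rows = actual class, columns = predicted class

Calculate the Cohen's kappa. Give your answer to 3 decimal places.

Observed agreement pₒ = trace/N = 1660/2814 = 0.5899
Expected agreement pₑ = Σ (rowᵢ·colᵢ)/N² = (785·968 + 340·478 + 943·825 + 746·543)/2814² = 0.2659
κ = (pₒ − pₑ)/(1 − pₑ) = (0.5899 − 0.2659)/(1 − 0.2659) = 0.441

0.441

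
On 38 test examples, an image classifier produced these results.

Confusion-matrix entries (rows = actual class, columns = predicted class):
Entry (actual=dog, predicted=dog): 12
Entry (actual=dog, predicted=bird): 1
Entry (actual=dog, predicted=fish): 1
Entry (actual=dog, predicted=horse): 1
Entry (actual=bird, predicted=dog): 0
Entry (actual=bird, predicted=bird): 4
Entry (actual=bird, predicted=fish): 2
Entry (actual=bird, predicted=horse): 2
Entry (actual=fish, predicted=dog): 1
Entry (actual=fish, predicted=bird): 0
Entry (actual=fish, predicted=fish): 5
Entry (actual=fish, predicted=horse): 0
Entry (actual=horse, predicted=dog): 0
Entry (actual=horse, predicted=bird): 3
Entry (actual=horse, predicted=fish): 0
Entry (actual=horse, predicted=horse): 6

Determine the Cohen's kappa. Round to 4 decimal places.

Observed agreement pₒ = trace/N = 27/38 = 0.71053
Expected agreement pₑ = Σ (rowᵢ·colᵢ)/N² = (15·13 + 8·8 + 6·8 + 9·9)/38² = 0.26870
κ = (pₒ − pₑ)/(1 − pₑ) = (0.71053 − 0.26870)/(1 − 0.26870) = 0.6042

0.6042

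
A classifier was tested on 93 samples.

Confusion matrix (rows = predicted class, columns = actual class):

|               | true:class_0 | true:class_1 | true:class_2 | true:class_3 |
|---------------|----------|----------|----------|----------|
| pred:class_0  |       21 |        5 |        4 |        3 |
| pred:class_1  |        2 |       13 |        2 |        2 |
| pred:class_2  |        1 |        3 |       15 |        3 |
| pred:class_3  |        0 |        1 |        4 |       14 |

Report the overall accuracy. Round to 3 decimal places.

0.677

Accuracy = trace / total = (21+13+15+14=63) / 93 = 63/93 = 0.677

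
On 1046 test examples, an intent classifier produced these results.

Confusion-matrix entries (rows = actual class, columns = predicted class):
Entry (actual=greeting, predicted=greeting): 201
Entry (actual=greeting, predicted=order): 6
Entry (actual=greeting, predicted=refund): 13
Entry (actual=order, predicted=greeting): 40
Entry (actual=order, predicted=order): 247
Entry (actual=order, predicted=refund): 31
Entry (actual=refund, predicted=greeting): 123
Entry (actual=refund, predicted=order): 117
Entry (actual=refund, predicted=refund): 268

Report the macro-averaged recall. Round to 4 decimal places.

Per-class recall (TP/(TP+FN)):
  greeting: TP=201, FN=6+13=19 → 201/220 = 0.91364
  order: TP=247, FN=40+31=71 → 247/318 = 0.77673
  refund: TP=268, FN=123+117=240 → 268/508 = 0.52756
Macro-recall = mean = (0.91364 + 0.77673 + 0.52756) / 3 = 0.7393

0.7393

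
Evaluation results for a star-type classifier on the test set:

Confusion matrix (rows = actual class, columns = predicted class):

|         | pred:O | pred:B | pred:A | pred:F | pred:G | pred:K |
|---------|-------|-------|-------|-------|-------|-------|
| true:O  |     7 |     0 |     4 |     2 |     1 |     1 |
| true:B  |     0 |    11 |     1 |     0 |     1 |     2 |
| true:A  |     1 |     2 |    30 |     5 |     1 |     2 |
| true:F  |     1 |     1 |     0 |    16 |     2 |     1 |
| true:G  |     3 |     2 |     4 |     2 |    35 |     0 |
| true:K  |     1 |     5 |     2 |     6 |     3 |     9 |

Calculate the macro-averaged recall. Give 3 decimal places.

0.633

Per-class recall (TP/(TP+FN)):
  O: TP=7, FN=0+4+2+1+1=8 → 7/15 = 0.4667
  B: TP=11, FN=0+1+0+1+2=4 → 11/15 = 0.7333
  A: TP=30, FN=1+2+5+1+2=11 → 30/41 = 0.7317
  F: TP=16, FN=1+1+0+2+1=5 → 16/21 = 0.7619
  G: TP=35, FN=3+2+4+2+0=11 → 35/46 = 0.7609
  K: TP=9, FN=1+5+2+6+3=17 → 9/26 = 0.3462
Macro-recall = mean = (0.4667 + 0.7333 + 0.7317 + 0.7619 + 0.7609 + 0.3462) / 6 = 0.633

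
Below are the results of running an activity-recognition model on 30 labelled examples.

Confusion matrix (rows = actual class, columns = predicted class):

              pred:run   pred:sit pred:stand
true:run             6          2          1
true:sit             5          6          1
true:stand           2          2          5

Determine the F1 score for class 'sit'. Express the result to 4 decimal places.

One-vs-rest for 'sit': TP = diagonal; FP = other classes predicted 'sit'; FN = 'sit' predicted as other.
F1 score = 2·TP/(2·TP+FP+FN).
sit: TP=6, FP=2+2=4, FN=5+1=6 → 12/22 = 0.54545

0.5455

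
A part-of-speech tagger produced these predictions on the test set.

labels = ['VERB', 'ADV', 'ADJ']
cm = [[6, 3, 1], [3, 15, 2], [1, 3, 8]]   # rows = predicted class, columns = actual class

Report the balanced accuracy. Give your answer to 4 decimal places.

0.6805

Balanced accuracy = mean of per-class recall.
  VERB: recall = 6/10 = 0.60000
  ADV: recall = 15/21 = 0.71429
  ADJ: recall = 8/11 = 0.72727
Mean = (0.60000 + 0.71429 + 0.72727) / 3 = 0.6805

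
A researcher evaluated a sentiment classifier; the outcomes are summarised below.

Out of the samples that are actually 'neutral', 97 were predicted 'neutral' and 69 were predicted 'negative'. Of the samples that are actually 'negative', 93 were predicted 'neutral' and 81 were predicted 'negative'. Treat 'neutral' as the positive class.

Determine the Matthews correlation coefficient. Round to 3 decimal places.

MCC = (TP·TN − FP·FN) / √((TP+FP)(TP+FN)(TN+FP)(TN+FN))
Numerator = 97·81 − 93·69 = 1440
Denominator = √(190·166·174·150) = √823194000 = 28691.3576
MCC = 1440 / 28691.3576 = 0.050

0.050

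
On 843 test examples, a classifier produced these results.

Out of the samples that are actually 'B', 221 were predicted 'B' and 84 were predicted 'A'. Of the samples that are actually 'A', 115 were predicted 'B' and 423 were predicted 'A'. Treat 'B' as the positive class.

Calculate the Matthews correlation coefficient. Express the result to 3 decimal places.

0.501

MCC = (TP·TN − FP·FN) / √((TP+FP)(TP+FN)(TN+FP)(TN+FN))
Numerator = 221·423 − 115·84 = 83823
Denominator = √(336·305·538·507) = √27953059680 = 167191.6854
MCC = 83823 / 167191.6854 = 0.501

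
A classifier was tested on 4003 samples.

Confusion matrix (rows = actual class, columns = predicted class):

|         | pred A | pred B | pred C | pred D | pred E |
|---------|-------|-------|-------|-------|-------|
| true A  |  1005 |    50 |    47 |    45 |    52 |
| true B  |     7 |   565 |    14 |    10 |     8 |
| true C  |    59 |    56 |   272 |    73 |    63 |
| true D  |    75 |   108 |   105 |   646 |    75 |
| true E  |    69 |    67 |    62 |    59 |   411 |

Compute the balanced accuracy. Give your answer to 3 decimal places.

Balanced accuracy = mean of per-class recall.
  A: recall = 1005/1199 = 0.8382
  B: recall = 565/604 = 0.9354
  C: recall = 272/523 = 0.5201
  D: recall = 646/1009 = 0.6402
  E: recall = 411/668 = 0.6153
Mean = (0.8382 + 0.9354 + 0.5201 + 0.6402 + 0.6153) / 5 = 0.710

0.710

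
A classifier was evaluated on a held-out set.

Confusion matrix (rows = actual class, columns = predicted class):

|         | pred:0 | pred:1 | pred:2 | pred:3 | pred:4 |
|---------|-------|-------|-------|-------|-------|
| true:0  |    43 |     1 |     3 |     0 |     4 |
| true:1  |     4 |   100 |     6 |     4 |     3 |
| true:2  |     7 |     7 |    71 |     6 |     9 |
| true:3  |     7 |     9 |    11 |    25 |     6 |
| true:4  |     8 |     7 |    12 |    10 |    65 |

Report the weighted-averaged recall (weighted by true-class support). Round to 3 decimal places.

0.710

Per-class recall (TP/(TP+FN)):
  0: TP=43, FN=1+3+0+4=8 → 43/51 = 0.8431
  1: TP=100, FN=4+6+4+3=17 → 100/117 = 0.8547
  2: TP=71, FN=7+7+6+9=29 → 71/100 = 0.7100
  3: TP=25, FN=7+9+11+6=33 → 25/58 = 0.4310
  4: TP=65, FN=8+7+12+10=37 → 65/102 = 0.6373
Weighted-recall = Σ (supportᵢ/N)·recallᵢ with N=428: (51/428)·0.8431 + (117/428)·0.8547 + (100/428)·0.7100 + (58/428)·0.4310 + (102/428)·0.6373 = 0.710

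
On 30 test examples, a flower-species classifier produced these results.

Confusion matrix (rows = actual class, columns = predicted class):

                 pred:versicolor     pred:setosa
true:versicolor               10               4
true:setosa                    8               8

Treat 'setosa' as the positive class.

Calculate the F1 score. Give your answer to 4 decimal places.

Precision = TP/(TP+FP) = 8/12 = 0.6667
Recall = TP/(TP+FN) = 8/16 = 0.5000
F1 = 2·TP/(2·TP+FP+FN) = 16/28 = 0.5714

0.5714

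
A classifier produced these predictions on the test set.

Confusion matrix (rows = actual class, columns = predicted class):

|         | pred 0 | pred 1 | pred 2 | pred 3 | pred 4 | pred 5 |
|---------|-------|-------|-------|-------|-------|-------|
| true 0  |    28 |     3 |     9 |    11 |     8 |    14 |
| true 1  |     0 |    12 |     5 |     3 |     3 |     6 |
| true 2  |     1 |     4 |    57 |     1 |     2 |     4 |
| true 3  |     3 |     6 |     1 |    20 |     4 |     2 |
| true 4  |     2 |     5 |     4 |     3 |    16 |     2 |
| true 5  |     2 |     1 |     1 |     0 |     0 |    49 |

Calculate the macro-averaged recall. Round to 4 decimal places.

Per-class recall (TP/(TP+FN)):
  0: TP=28, FN=3+9+11+8+14=45 → 28/73 = 0.38356
  1: TP=12, FN=0+5+3+3+6=17 → 12/29 = 0.41379
  2: TP=57, FN=1+4+1+2+4=12 → 57/69 = 0.82609
  3: TP=20, FN=3+6+1+4+2=16 → 20/36 = 0.55556
  4: TP=16, FN=2+5+4+3+2=16 → 16/32 = 0.50000
  5: TP=49, FN=2+1+1+0+0=4 → 49/53 = 0.92453
Macro-recall = mean = (0.38356 + 0.41379 + 0.82609 + 0.55556 + 0.50000 + 0.92453) / 6 = 0.6006

0.6006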